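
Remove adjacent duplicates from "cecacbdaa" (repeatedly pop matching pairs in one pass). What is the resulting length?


Input: cecacbdaa
Stack-based adjacent duplicate removal:
  Read 'c': push. Stack: c
  Read 'e': push. Stack: ce
  Read 'c': push. Stack: cec
  Read 'a': push. Stack: ceca
  Read 'c': push. Stack: cecac
  Read 'b': push. Stack: cecacb
  Read 'd': push. Stack: cecacbd
  Read 'a': push. Stack: cecacbda
  Read 'a': matches stack top 'a' => pop. Stack: cecacbd
Final stack: "cecacbd" (length 7)

7


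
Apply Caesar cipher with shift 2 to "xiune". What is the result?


Caesar cipher: shift "xiune" by 2
  'x' (pos 23) + 2 = pos 25 = 'z'
  'i' (pos 8) + 2 = pos 10 = 'k'
  'u' (pos 20) + 2 = pos 22 = 'w'
  'n' (pos 13) + 2 = pos 15 = 'p'
  'e' (pos 4) + 2 = pos 6 = 'g'
Result: zkwpg

zkwpg


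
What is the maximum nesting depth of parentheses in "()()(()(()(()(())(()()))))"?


Input: "()()(()(()(()(())(()()))))"
Tracking depth:
  Position 0 '(': depth becomes 1
  Position 1 ')': depth becomes 0
  Position 2 '(': depth becomes 1
  Position 3 ')': depth becomes 0
  Position 4 '(': depth becomes 1
  Position 5 '(': depth becomes 2
  Position 6 ')': depth becomes 1
  Position 7 '(': depth becomes 2
  Position 8 '(': depth becomes 3
  Position 9 ')': depth becomes 2
  Position 10 '(': depth becomes 3
  Position 11 '(': depth becomes 4
  Position 12 ')': depth becomes 3
  Position 13 '(': depth becomes 4
  Position 14 '(': depth becomes 5
  Position 15 ')': depth becomes 4
  Position 16 ')': depth becomes 3
  Position 17 '(': depth becomes 4
  Position 18 '(': depth becomes 5
  Position 19 ')': depth becomes 4
  Position 20 '(': depth becomes 5
  Position 21 ')': depth becomes 4
  Position 22 ')': depth becomes 3
  Position 23 ')': depth becomes 2
  Position 24 ')': depth becomes 1
  Position 25 ')': depth becomes 0
Maximum depth reached: 5

5


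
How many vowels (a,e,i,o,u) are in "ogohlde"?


Input: ogohlde
Checking each character:
  'o' at position 0: vowel (running total: 1)
  'g' at position 1: consonant
  'o' at position 2: vowel (running total: 2)
  'h' at position 3: consonant
  'l' at position 4: consonant
  'd' at position 5: consonant
  'e' at position 6: vowel (running total: 3)
Total vowels: 3

3


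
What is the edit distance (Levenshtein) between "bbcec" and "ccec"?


Computing edit distance: "bbcec" -> "ccec"
DP table:
           c    c    e    c
      0    1    2    3    4
  b   1    1    2    3    4
  b   2    2    2    3    4
  c   3    2    2    3    3
  e   4    3    3    2    3
  c   5    4    3    3    2
Edit distance = dp[5][4] = 2

2


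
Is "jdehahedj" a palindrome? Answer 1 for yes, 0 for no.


Input: jdehahedj
Reversed: jdehahedj
  Compare pos 0 ('j') with pos 8 ('j'): match
  Compare pos 1 ('d') with pos 7 ('d'): match
  Compare pos 2 ('e') with pos 6 ('e'): match
  Compare pos 3 ('h') with pos 5 ('h'): match
Result: palindrome

1


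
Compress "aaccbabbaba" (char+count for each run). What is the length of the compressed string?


Input: aaccbabbaba
Runs:
  'a' x 2 => "a2"
  'c' x 2 => "c2"
  'b' x 1 => "b1"
  'a' x 1 => "a1"
  'b' x 2 => "b2"
  'a' x 1 => "a1"
  'b' x 1 => "b1"
  'a' x 1 => "a1"
Compressed: "a2c2b1a1b2a1b1a1"
Compressed length: 16

16


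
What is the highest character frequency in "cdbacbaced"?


Input: cdbacbaced
Character counts:
  'a': 2
  'b': 2
  'c': 3
  'd': 2
  'e': 1
Maximum frequency: 3

3


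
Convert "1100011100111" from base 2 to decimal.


Input: "1100011100111" in base 2
Positional expansion:
  Digit '1' (value 1) x 2^12 = 4096
  Digit '1' (value 1) x 2^11 = 2048
  Digit '0' (value 0) x 2^10 = 0
  Digit '0' (value 0) x 2^9 = 0
  Digit '0' (value 0) x 2^8 = 0
  Digit '1' (value 1) x 2^7 = 128
  Digit '1' (value 1) x 2^6 = 64
  Digit '1' (value 1) x 2^5 = 32
  Digit '0' (value 0) x 2^4 = 0
  Digit '0' (value 0) x 2^3 = 0
  Digit '1' (value 1) x 2^2 = 4
  Digit '1' (value 1) x 2^1 = 2
  Digit '1' (value 1) x 2^0 = 1
Sum = 6375

6375


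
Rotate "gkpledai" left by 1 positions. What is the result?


Input: "gkpledai", rotate left by 1
First 1 characters: "g"
Remaining characters: "kpledai"
Concatenate remaining + first: "kpledai" + "g" = "kpledaig"

kpledaig


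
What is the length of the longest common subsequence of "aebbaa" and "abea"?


LCS of "aebbaa" and "abea"
DP table:
           a    b    e    a
      0    0    0    0    0
  a   0    1    1    1    1
  e   0    1    1    2    2
  b   0    1    2    2    2
  b   0    1    2    2    2
  a   0    1    2    2    3
  a   0    1    2    2    3
LCS length = dp[6][4] = 3

3


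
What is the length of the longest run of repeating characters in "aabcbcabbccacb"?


Input: "aabcbcabbccacb"
Scanning for longest run:
  Position 1 ('a'): continues run of 'a', length=2
  Position 2 ('b'): new char, reset run to 1
  Position 3 ('c'): new char, reset run to 1
  Position 4 ('b'): new char, reset run to 1
  Position 5 ('c'): new char, reset run to 1
  Position 6 ('a'): new char, reset run to 1
  Position 7 ('b'): new char, reset run to 1
  Position 8 ('b'): continues run of 'b', length=2
  Position 9 ('c'): new char, reset run to 1
  Position 10 ('c'): continues run of 'c', length=2
  Position 11 ('a'): new char, reset run to 1
  Position 12 ('c'): new char, reset run to 1
  Position 13 ('b'): new char, reset run to 1
Longest run: 'a' with length 2

2


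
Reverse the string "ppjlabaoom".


Input: ppjlabaoom
Reading characters right to left:
  Position 9: 'm'
  Position 8: 'o'
  Position 7: 'o'
  Position 6: 'a'
  Position 5: 'b'
  Position 4: 'a'
  Position 3: 'l'
  Position 2: 'j'
  Position 1: 'p'
  Position 0: 'p'
Reversed: mooabaljpp

mooabaljpp


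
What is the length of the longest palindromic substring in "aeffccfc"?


Input: "aeffccfc"
Checking substrings for palindromes:
  [3:7] "fccf" (len 4) => palindrome
  [5:8] "cfc" (len 3) => palindrome
  [2:4] "ff" (len 2) => palindrome
  [4:6] "cc" (len 2) => palindrome
Longest palindromic substring: "fccf" with length 4

4


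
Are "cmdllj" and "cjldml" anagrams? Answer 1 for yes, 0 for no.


Strings: "cmdllj", "cjldml"
Sorted first:  cdjllm
Sorted second: cdjllm
Sorted forms match => anagrams

1


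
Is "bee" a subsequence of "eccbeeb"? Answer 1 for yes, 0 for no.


Check if "bee" is a subsequence of "eccbeeb"
Greedy scan:
  Position 0 ('e'): no match needed
  Position 1 ('c'): no match needed
  Position 2 ('c'): no match needed
  Position 3 ('b'): matches sub[0] = 'b'
  Position 4 ('e'): matches sub[1] = 'e'
  Position 5 ('e'): matches sub[2] = 'e'
  Position 6 ('b'): no match needed
All 3 characters matched => is a subsequence

1


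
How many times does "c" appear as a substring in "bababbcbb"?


Searching for "c" in "bababbcbb"
Scanning each position:
  Position 0: "b" => no
  Position 1: "a" => no
  Position 2: "b" => no
  Position 3: "a" => no
  Position 4: "b" => no
  Position 5: "b" => no
  Position 6: "c" => MATCH
  Position 7: "b" => no
  Position 8: "b" => no
Total occurrences: 1

1


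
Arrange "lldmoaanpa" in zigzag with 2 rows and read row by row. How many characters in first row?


Zigzag "lldmoaanpa" into 2 rows:
Placing characters:
  'l' => row 0
  'l' => row 1
  'd' => row 0
  'm' => row 1
  'o' => row 0
  'a' => row 1
  'a' => row 0
  'n' => row 1
  'p' => row 0
  'a' => row 1
Rows:
  Row 0: "ldoap"
  Row 1: "lmana"
First row length: 5

5


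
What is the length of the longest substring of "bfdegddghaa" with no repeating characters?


Input: "bfdegddghaa"
Sliding window (track last position of each char):
  Position 0 ('b'): window [0,0] length 1 -- new best
  Position 1 ('f'): window [0,1] length 2 -- new best
  Position 2 ('d'): window [0,2] length 3 -- new best
  Position 3 ('e'): window [0,3] length 4 -- new best
  Position 4 ('g'): window [0,4] length 5 -- new best
  Position 5 ('d'): repeat (last at 2), move window start to 3
  Position 5 ('d'): window [3,5] length 3
  Position 6 ('d'): repeat (last at 5), move window start to 6
  Position 6 ('d'): window [6,6] length 1
  Position 7 ('g'): window [6,7] length 2
  Position 8 ('h'): window [6,8] length 3
  Position 9 ('a'): window [6,9] length 4
  Position 10 ('a'): repeat (last at 9), move window start to 10
  Position 10 ('a'): window [10,10] length 1
Longest substring with no repeats: "bfdeg" with length 5

5


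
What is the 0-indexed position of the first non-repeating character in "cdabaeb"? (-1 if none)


Input: cdabaeb
Character frequencies:
  'a': 2
  'b': 2
  'c': 1
  'd': 1
  'e': 1
Scanning left to right for freq == 1:
  Position 0 ('c'): unique! => answer = 0

0


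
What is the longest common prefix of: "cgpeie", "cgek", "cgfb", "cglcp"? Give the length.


Words: cgpeie, cgek, cgfb, cglcp
  Position 0: all 'c' => match
  Position 1: all 'g' => match
  Position 2: ('p', 'e', 'f', 'l') => mismatch, stop
LCP = "cg" (length 2)

2


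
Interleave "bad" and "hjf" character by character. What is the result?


Interleaving "bad" and "hjf":
  Position 0: 'b' from first, 'h' from second => "bh"
  Position 1: 'a' from first, 'j' from second => "aj"
  Position 2: 'd' from first, 'f' from second => "df"
Result: bhajdf

bhajdf


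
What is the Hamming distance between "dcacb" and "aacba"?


Comparing "dcacb" and "aacba" position by position:
  Position 0: 'd' vs 'a' => differ
  Position 1: 'c' vs 'a' => differ
  Position 2: 'a' vs 'c' => differ
  Position 3: 'c' vs 'b' => differ
  Position 4: 'b' vs 'a' => differ
Total differences (Hamming distance): 5

5


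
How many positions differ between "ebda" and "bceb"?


Comparing "ebda" and "bceb" position by position:
  Position 0: 'e' vs 'b' => DIFFER
  Position 1: 'b' vs 'c' => DIFFER
  Position 2: 'd' vs 'e' => DIFFER
  Position 3: 'a' vs 'b' => DIFFER
Positions that differ: 4

4


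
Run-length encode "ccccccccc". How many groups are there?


Input: ccccccccc
Scanning for consecutive runs:
  Group 1: 'c' x 9 (positions 0-8)
Total groups: 1

1


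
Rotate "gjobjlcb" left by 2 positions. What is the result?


Input: "gjobjlcb", rotate left by 2
First 2 characters: "gj"
Remaining characters: "objlcb"
Concatenate remaining + first: "objlcb" + "gj" = "objlcbgj"

objlcbgj


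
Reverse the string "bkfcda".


Input: bkfcda
Reading characters right to left:
  Position 5: 'a'
  Position 4: 'd'
  Position 3: 'c'
  Position 2: 'f'
  Position 1: 'k'
  Position 0: 'b'
Reversed: adcfkb

adcfkb


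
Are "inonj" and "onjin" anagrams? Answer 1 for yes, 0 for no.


Strings: "inonj", "onjin"
Sorted first:  ijnno
Sorted second: ijnno
Sorted forms match => anagrams

1


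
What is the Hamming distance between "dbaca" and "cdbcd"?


Comparing "dbaca" and "cdbcd" position by position:
  Position 0: 'd' vs 'c' => differ
  Position 1: 'b' vs 'd' => differ
  Position 2: 'a' vs 'b' => differ
  Position 3: 'c' vs 'c' => same
  Position 4: 'a' vs 'd' => differ
Total differences (Hamming distance): 4

4


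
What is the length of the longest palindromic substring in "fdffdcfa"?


Input: "fdffdcfa"
Checking substrings for palindromes:
  [1:5] "dffd" (len 4) => palindrome
  [0:3] "fdf" (len 3) => palindrome
  [2:4] "ff" (len 2) => palindrome
Longest palindromic substring: "dffd" with length 4

4


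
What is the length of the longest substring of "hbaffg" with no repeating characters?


Input: "hbaffg"
Sliding window (track last position of each char):
  Position 0 ('h'): window [0,0] length 1 -- new best
  Position 1 ('b'): window [0,1] length 2 -- new best
  Position 2 ('a'): window [0,2] length 3 -- new best
  Position 3 ('f'): window [0,3] length 4 -- new best
  Position 4 ('f'): repeat (last at 3), move window start to 4
  Position 4 ('f'): window [4,4] length 1
  Position 5 ('g'): window [4,5] length 2
Longest substring with no repeats: "hbaf" with length 4

4


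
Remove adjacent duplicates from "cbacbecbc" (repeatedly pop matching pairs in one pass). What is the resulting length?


Input: cbacbecbc
Stack-based adjacent duplicate removal:
  Read 'c': push. Stack: c
  Read 'b': push. Stack: cb
  Read 'a': push. Stack: cba
  Read 'c': push. Stack: cbac
  Read 'b': push. Stack: cbacb
  Read 'e': push. Stack: cbacbe
  Read 'c': push. Stack: cbacbec
  Read 'b': push. Stack: cbacbecb
  Read 'c': push. Stack: cbacbecbc
Final stack: "cbacbecbc" (length 9)

9


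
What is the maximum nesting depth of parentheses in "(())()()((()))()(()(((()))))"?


Input: "(())()()((()))()(()(((()))))"
Tracking depth:
  Position 0 '(': depth becomes 1
  Position 1 '(': depth becomes 2
  Position 2 ')': depth becomes 1
  Position 3 ')': depth becomes 0
  Position 4 '(': depth becomes 1
  Position 5 ')': depth becomes 0
  Position 6 '(': depth becomes 1
  Position 7 ')': depth becomes 0
  Position 8 '(': depth becomes 1
  Position 9 '(': depth becomes 2
  Position 10 '(': depth becomes 3
  Position 11 ')': depth becomes 2
  Position 12 ')': depth becomes 1
  Position 13 ')': depth becomes 0
  Position 14 '(': depth becomes 1
  Position 15 ')': depth becomes 0
  Position 16 '(': depth becomes 1
  Position 17 '(': depth becomes 2
  Position 18 ')': depth becomes 1
  Position 19 '(': depth becomes 2
  Position 20 '(': depth becomes 3
  Position 21 '(': depth becomes 4
  Position 22 '(': depth becomes 5
  Position 23 ')': depth becomes 4
  Position 24 ')': depth becomes 3
  Position 25 ')': depth becomes 2
  Position 26 ')': depth becomes 1
  Position 27 ')': depth becomes 0
Maximum depth reached: 5

5


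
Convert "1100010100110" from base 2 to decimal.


Input: "1100010100110" in base 2
Positional expansion:
  Digit '1' (value 1) x 2^12 = 4096
  Digit '1' (value 1) x 2^11 = 2048
  Digit '0' (value 0) x 2^10 = 0
  Digit '0' (value 0) x 2^9 = 0
  Digit '0' (value 0) x 2^8 = 0
  Digit '1' (value 1) x 2^7 = 128
  Digit '0' (value 0) x 2^6 = 0
  Digit '1' (value 1) x 2^5 = 32
  Digit '0' (value 0) x 2^4 = 0
  Digit '0' (value 0) x 2^3 = 0
  Digit '1' (value 1) x 2^2 = 4
  Digit '1' (value 1) x 2^1 = 2
  Digit '0' (value 0) x 2^0 = 0
Sum = 6310

6310


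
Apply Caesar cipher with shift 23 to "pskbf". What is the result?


Caesar cipher: shift "pskbf" by 23
  'p' (pos 15) + 23 = pos 12 = 'm'
  's' (pos 18) + 23 = pos 15 = 'p'
  'k' (pos 10) + 23 = pos 7 = 'h'
  'b' (pos 1) + 23 = pos 24 = 'y'
  'f' (pos 5) + 23 = pos 2 = 'c'
Result: mphyc

mphyc


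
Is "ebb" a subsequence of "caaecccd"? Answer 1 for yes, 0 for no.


Check if "ebb" is a subsequence of "caaecccd"
Greedy scan:
  Position 0 ('c'): no match needed
  Position 1 ('a'): no match needed
  Position 2 ('a'): no match needed
  Position 3 ('e'): matches sub[0] = 'e'
  Position 4 ('c'): no match needed
  Position 5 ('c'): no match needed
  Position 6 ('c'): no match needed
  Position 7 ('d'): no match needed
Only matched 1/3 characters => not a subsequence

0


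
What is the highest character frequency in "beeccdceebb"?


Input: beeccdceebb
Character counts:
  'b': 3
  'c': 3
  'd': 1
  'e': 4
Maximum frequency: 4

4


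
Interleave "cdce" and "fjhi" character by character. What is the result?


Interleaving "cdce" and "fjhi":
  Position 0: 'c' from first, 'f' from second => "cf"
  Position 1: 'd' from first, 'j' from second => "dj"
  Position 2: 'c' from first, 'h' from second => "ch"
  Position 3: 'e' from first, 'i' from second => "ei"
Result: cfdjchei

cfdjchei


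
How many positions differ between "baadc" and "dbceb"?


Comparing "baadc" and "dbceb" position by position:
  Position 0: 'b' vs 'd' => DIFFER
  Position 1: 'a' vs 'b' => DIFFER
  Position 2: 'a' vs 'c' => DIFFER
  Position 3: 'd' vs 'e' => DIFFER
  Position 4: 'c' vs 'b' => DIFFER
Positions that differ: 5

5


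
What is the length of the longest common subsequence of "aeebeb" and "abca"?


LCS of "aeebeb" and "abca"
DP table:
           a    b    c    a
      0    0    0    0    0
  a   0    1    1    1    1
  e   0    1    1    1    1
  e   0    1    1    1    1
  b   0    1    2    2    2
  e   0    1    2    2    2
  b   0    1    2    2    2
LCS length = dp[6][4] = 2

2


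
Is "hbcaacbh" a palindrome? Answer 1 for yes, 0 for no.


Input: hbcaacbh
Reversed: hbcaacbh
  Compare pos 0 ('h') with pos 7 ('h'): match
  Compare pos 1 ('b') with pos 6 ('b'): match
  Compare pos 2 ('c') with pos 5 ('c'): match
  Compare pos 3 ('a') with pos 4 ('a'): match
Result: palindrome

1


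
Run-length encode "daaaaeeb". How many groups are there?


Input: daaaaeeb
Scanning for consecutive runs:
  Group 1: 'd' x 1 (positions 0-0)
  Group 2: 'a' x 4 (positions 1-4)
  Group 3: 'e' x 2 (positions 5-6)
  Group 4: 'b' x 1 (positions 7-7)
Total groups: 4

4


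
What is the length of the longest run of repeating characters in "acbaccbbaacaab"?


Input: "acbaccbbaacaab"
Scanning for longest run:
  Position 1 ('c'): new char, reset run to 1
  Position 2 ('b'): new char, reset run to 1
  Position 3 ('a'): new char, reset run to 1
  Position 4 ('c'): new char, reset run to 1
  Position 5 ('c'): continues run of 'c', length=2
  Position 6 ('b'): new char, reset run to 1
  Position 7 ('b'): continues run of 'b', length=2
  Position 8 ('a'): new char, reset run to 1
  Position 9 ('a'): continues run of 'a', length=2
  Position 10 ('c'): new char, reset run to 1
  Position 11 ('a'): new char, reset run to 1
  Position 12 ('a'): continues run of 'a', length=2
  Position 13 ('b'): new char, reset run to 1
Longest run: 'c' with length 2

2


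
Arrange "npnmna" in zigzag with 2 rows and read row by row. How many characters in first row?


Zigzag "npnmna" into 2 rows:
Placing characters:
  'n' => row 0
  'p' => row 1
  'n' => row 0
  'm' => row 1
  'n' => row 0
  'a' => row 1
Rows:
  Row 0: "nnn"
  Row 1: "pma"
First row length: 3

3


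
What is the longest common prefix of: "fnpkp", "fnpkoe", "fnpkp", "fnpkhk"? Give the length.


Words: fnpkp, fnpkoe, fnpkp, fnpkhk
  Position 0: all 'f' => match
  Position 1: all 'n' => match
  Position 2: all 'p' => match
  Position 3: all 'k' => match
  Position 4: ('p', 'o', 'p', 'h') => mismatch, stop
LCP = "fnpk" (length 4)

4


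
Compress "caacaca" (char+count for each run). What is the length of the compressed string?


Input: caacaca
Runs:
  'c' x 1 => "c1"
  'a' x 2 => "a2"
  'c' x 1 => "c1"
  'a' x 1 => "a1"
  'c' x 1 => "c1"
  'a' x 1 => "a1"
Compressed: "c1a2c1a1c1a1"
Compressed length: 12

12


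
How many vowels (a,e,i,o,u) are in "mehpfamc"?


Input: mehpfamc
Checking each character:
  'm' at position 0: consonant
  'e' at position 1: vowel (running total: 1)
  'h' at position 2: consonant
  'p' at position 3: consonant
  'f' at position 4: consonant
  'a' at position 5: vowel (running total: 2)
  'm' at position 6: consonant
  'c' at position 7: consonant
Total vowels: 2

2


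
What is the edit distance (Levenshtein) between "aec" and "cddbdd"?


Computing edit distance: "aec" -> "cddbdd"
DP table:
           c    d    d    b    d    d
      0    1    2    3    4    5    6
  a   1    1    2    3    4    5    6
  e   2    2    2    3    4    5    6
  c   3    2    3    3    4    5    6
Edit distance = dp[3][6] = 6

6


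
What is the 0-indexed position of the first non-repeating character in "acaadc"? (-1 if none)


Input: acaadc
Character frequencies:
  'a': 3
  'c': 2
  'd': 1
Scanning left to right for freq == 1:
  Position 0 ('a'): freq=3, skip
  Position 1 ('c'): freq=2, skip
  Position 2 ('a'): freq=3, skip
  Position 3 ('a'): freq=3, skip
  Position 4 ('d'): unique! => answer = 4

4


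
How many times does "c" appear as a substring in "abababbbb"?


Searching for "c" in "abababbbb"
Scanning each position:
  Position 0: "a" => no
  Position 1: "b" => no
  Position 2: "a" => no
  Position 3: "b" => no
  Position 4: "a" => no
  Position 5: "b" => no
  Position 6: "b" => no
  Position 7: "b" => no
  Position 8: "b" => no
Total occurrences: 0

0


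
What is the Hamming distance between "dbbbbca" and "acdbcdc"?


Comparing "dbbbbca" and "acdbcdc" position by position:
  Position 0: 'd' vs 'a' => differ
  Position 1: 'b' vs 'c' => differ
  Position 2: 'b' vs 'd' => differ
  Position 3: 'b' vs 'b' => same
  Position 4: 'b' vs 'c' => differ
  Position 5: 'c' vs 'd' => differ
  Position 6: 'a' vs 'c' => differ
Total differences (Hamming distance): 6

6


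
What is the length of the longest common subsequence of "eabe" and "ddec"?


LCS of "eabe" and "ddec"
DP table:
           d    d    e    c
      0    0    0    0    0
  e   0    0    0    1    1
  a   0    0    0    1    1
  b   0    0    0    1    1
  e   0    0    0    1    1
LCS length = dp[4][4] = 1

1


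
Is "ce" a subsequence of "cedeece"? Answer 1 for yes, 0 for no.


Check if "ce" is a subsequence of "cedeece"
Greedy scan:
  Position 0 ('c'): matches sub[0] = 'c'
  Position 1 ('e'): matches sub[1] = 'e'
  Position 2 ('d'): no match needed
  Position 3 ('e'): no match needed
  Position 4 ('e'): no match needed
  Position 5 ('c'): no match needed
  Position 6 ('e'): no match needed
All 2 characters matched => is a subsequence

1


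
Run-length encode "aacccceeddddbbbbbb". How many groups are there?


Input: aacccceeddddbbbbbb
Scanning for consecutive runs:
  Group 1: 'a' x 2 (positions 0-1)
  Group 2: 'c' x 4 (positions 2-5)
  Group 3: 'e' x 2 (positions 6-7)
  Group 4: 'd' x 4 (positions 8-11)
  Group 5: 'b' x 6 (positions 12-17)
Total groups: 5

5


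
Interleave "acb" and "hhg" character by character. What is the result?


Interleaving "acb" and "hhg":
  Position 0: 'a' from first, 'h' from second => "ah"
  Position 1: 'c' from first, 'h' from second => "ch"
  Position 2: 'b' from first, 'g' from second => "bg"
Result: ahchbg

ahchbg


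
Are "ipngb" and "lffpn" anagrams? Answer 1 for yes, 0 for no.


Strings: "ipngb", "lffpn"
Sorted first:  bginp
Sorted second: fflnp
Differ at position 0: 'b' vs 'f' => not anagrams

0


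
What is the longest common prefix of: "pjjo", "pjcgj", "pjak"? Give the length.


Words: pjjo, pjcgj, pjak
  Position 0: all 'p' => match
  Position 1: all 'j' => match
  Position 2: ('j', 'c', 'a') => mismatch, stop
LCP = "pj" (length 2)

2


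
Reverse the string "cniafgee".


Input: cniafgee
Reading characters right to left:
  Position 7: 'e'
  Position 6: 'e'
  Position 5: 'g'
  Position 4: 'f'
  Position 3: 'a'
  Position 2: 'i'
  Position 1: 'n'
  Position 0: 'c'
Reversed: eegfainc

eegfainc


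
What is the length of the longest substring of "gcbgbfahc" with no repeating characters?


Input: "gcbgbfahc"
Sliding window (track last position of each char):
  Position 0 ('g'): window [0,0] length 1 -- new best
  Position 1 ('c'): window [0,1] length 2 -- new best
  Position 2 ('b'): window [0,2] length 3 -- new best
  Position 3 ('g'): repeat (last at 0), move window start to 1
  Position 3 ('g'): window [1,3] length 3
  Position 4 ('b'): repeat (last at 2), move window start to 3
  Position 4 ('b'): window [3,4] length 2
  Position 5 ('f'): window [3,5] length 3
  Position 6 ('a'): window [3,6] length 4 -- new best
  Position 7 ('h'): window [3,7] length 5 -- new best
  Position 8 ('c'): window [3,8] length 6 -- new best
Longest substring with no repeats: "gbfahc" with length 6

6


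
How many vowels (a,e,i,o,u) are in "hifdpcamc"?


Input: hifdpcamc
Checking each character:
  'h' at position 0: consonant
  'i' at position 1: vowel (running total: 1)
  'f' at position 2: consonant
  'd' at position 3: consonant
  'p' at position 4: consonant
  'c' at position 5: consonant
  'a' at position 6: vowel (running total: 2)
  'm' at position 7: consonant
  'c' at position 8: consonant
Total vowels: 2

2


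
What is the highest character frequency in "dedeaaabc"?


Input: dedeaaabc
Character counts:
  'a': 3
  'b': 1
  'c': 1
  'd': 2
  'e': 2
Maximum frequency: 3

3


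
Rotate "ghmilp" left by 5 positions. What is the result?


Input: "ghmilp", rotate left by 5
First 5 characters: "ghmil"
Remaining characters: "p"
Concatenate remaining + first: "p" + "ghmil" = "pghmil"

pghmil


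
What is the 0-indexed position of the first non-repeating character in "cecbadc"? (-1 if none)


Input: cecbadc
Character frequencies:
  'a': 1
  'b': 1
  'c': 3
  'd': 1
  'e': 1
Scanning left to right for freq == 1:
  Position 0 ('c'): freq=3, skip
  Position 1 ('e'): unique! => answer = 1

1


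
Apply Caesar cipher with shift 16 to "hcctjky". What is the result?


Caesar cipher: shift "hcctjky" by 16
  'h' (pos 7) + 16 = pos 23 = 'x'
  'c' (pos 2) + 16 = pos 18 = 's'
  'c' (pos 2) + 16 = pos 18 = 's'
  't' (pos 19) + 16 = pos 9 = 'j'
  'j' (pos 9) + 16 = pos 25 = 'z'
  'k' (pos 10) + 16 = pos 0 = 'a'
  'y' (pos 24) + 16 = pos 14 = 'o'
Result: xssjzao

xssjzao


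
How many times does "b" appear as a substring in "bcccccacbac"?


Searching for "b" in "bcccccacbac"
Scanning each position:
  Position 0: "b" => MATCH
  Position 1: "c" => no
  Position 2: "c" => no
  Position 3: "c" => no
  Position 4: "c" => no
  Position 5: "c" => no
  Position 6: "a" => no
  Position 7: "c" => no
  Position 8: "b" => MATCH
  Position 9: "a" => no
  Position 10: "c" => no
Total occurrences: 2

2


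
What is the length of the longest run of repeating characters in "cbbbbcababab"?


Input: "cbbbbcababab"
Scanning for longest run:
  Position 1 ('b'): new char, reset run to 1
  Position 2 ('b'): continues run of 'b', length=2
  Position 3 ('b'): continues run of 'b', length=3
  Position 4 ('b'): continues run of 'b', length=4
  Position 5 ('c'): new char, reset run to 1
  Position 6 ('a'): new char, reset run to 1
  Position 7 ('b'): new char, reset run to 1
  Position 8 ('a'): new char, reset run to 1
  Position 9 ('b'): new char, reset run to 1
  Position 10 ('a'): new char, reset run to 1
  Position 11 ('b'): new char, reset run to 1
Longest run: 'b' with length 4

4


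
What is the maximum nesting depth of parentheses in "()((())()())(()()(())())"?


Input: "()((())()())(()()(())())"
Tracking depth:
  Position 0 '(': depth becomes 1
  Position 1 ')': depth becomes 0
  Position 2 '(': depth becomes 1
  Position 3 '(': depth becomes 2
  Position 4 '(': depth becomes 3
  Position 5 ')': depth becomes 2
  Position 6 ')': depth becomes 1
  Position 7 '(': depth becomes 2
  Position 8 ')': depth becomes 1
  Position 9 '(': depth becomes 2
  Position 10 ')': depth becomes 1
  Position 11 ')': depth becomes 0
  Position 12 '(': depth becomes 1
  Position 13 '(': depth becomes 2
  Position 14 ')': depth becomes 1
  Position 15 '(': depth becomes 2
  Position 16 ')': depth becomes 1
  Position 17 '(': depth becomes 2
  Position 18 '(': depth becomes 3
  Position 19 ')': depth becomes 2
  Position 20 ')': depth becomes 1
  Position 21 '(': depth becomes 2
  Position 22 ')': depth becomes 1
  Position 23 ')': depth becomes 0
Maximum depth reached: 3

3


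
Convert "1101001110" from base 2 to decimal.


Input: "1101001110" in base 2
Positional expansion:
  Digit '1' (value 1) x 2^9 = 512
  Digit '1' (value 1) x 2^8 = 256
  Digit '0' (value 0) x 2^7 = 0
  Digit '1' (value 1) x 2^6 = 64
  Digit '0' (value 0) x 2^5 = 0
  Digit '0' (value 0) x 2^4 = 0
  Digit '1' (value 1) x 2^3 = 8
  Digit '1' (value 1) x 2^2 = 4
  Digit '1' (value 1) x 2^1 = 2
  Digit '0' (value 0) x 2^0 = 0
Sum = 846

846


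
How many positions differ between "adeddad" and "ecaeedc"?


Comparing "adeddad" and "ecaeedc" position by position:
  Position 0: 'a' vs 'e' => DIFFER
  Position 1: 'd' vs 'c' => DIFFER
  Position 2: 'e' vs 'a' => DIFFER
  Position 3: 'd' vs 'e' => DIFFER
  Position 4: 'd' vs 'e' => DIFFER
  Position 5: 'a' vs 'd' => DIFFER
  Position 6: 'd' vs 'c' => DIFFER
Positions that differ: 7

7


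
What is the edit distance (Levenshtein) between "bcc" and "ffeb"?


Computing edit distance: "bcc" -> "ffeb"
DP table:
           f    f    e    b
      0    1    2    3    4
  b   1    1    2    3    3
  c   2    2    2    3    4
  c   3    3    3    3    4
Edit distance = dp[3][4] = 4

4


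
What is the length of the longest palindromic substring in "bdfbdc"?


Input: "bdfbdc"
Checking substrings for palindromes:
  No multi-char palindromic substrings found
Longest palindromic substring: "b" with length 1

1


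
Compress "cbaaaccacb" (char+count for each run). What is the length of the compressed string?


Input: cbaaaccacb
Runs:
  'c' x 1 => "c1"
  'b' x 1 => "b1"
  'a' x 3 => "a3"
  'c' x 2 => "c2"
  'a' x 1 => "a1"
  'c' x 1 => "c1"
  'b' x 1 => "b1"
Compressed: "c1b1a3c2a1c1b1"
Compressed length: 14

14


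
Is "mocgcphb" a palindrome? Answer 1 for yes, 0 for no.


Input: mocgcphb
Reversed: bhpcgcom
  Compare pos 0 ('m') with pos 7 ('b'): MISMATCH
  Compare pos 1 ('o') with pos 6 ('h'): MISMATCH
  Compare pos 2 ('c') with pos 5 ('p'): MISMATCH
  Compare pos 3 ('g') with pos 4 ('c'): MISMATCH
Result: not a palindrome

0


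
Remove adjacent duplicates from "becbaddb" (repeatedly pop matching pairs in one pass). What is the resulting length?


Input: becbaddb
Stack-based adjacent duplicate removal:
  Read 'b': push. Stack: b
  Read 'e': push. Stack: be
  Read 'c': push. Stack: bec
  Read 'b': push. Stack: becb
  Read 'a': push. Stack: becba
  Read 'd': push. Stack: becbad
  Read 'd': matches stack top 'd' => pop. Stack: becba
  Read 'b': push. Stack: becbab
Final stack: "becbab" (length 6)

6


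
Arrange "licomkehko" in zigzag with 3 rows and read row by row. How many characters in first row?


Zigzag "licomkehko" into 3 rows:
Placing characters:
  'l' => row 0
  'i' => row 1
  'c' => row 2
  'o' => row 1
  'm' => row 0
  'k' => row 1
  'e' => row 2
  'h' => row 1
  'k' => row 0
  'o' => row 1
Rows:
  Row 0: "lmk"
  Row 1: "iokho"
  Row 2: "ce"
First row length: 3

3


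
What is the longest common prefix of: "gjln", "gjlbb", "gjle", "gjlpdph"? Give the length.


Words: gjln, gjlbb, gjle, gjlpdph
  Position 0: all 'g' => match
  Position 1: all 'j' => match
  Position 2: all 'l' => match
  Position 3: ('n', 'b', 'e', 'p') => mismatch, stop
LCP = "gjl" (length 3)

3


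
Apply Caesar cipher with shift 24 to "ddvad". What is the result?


Caesar cipher: shift "ddvad" by 24
  'd' (pos 3) + 24 = pos 1 = 'b'
  'd' (pos 3) + 24 = pos 1 = 'b'
  'v' (pos 21) + 24 = pos 19 = 't'
  'a' (pos 0) + 24 = pos 24 = 'y'
  'd' (pos 3) + 24 = pos 1 = 'b'
Result: bbtyb

bbtyb


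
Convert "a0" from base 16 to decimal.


Input: "a0" in base 16
Positional expansion:
  Digit 'a' (value 10) x 16^1 = 160
  Digit '0' (value 0) x 16^0 = 0
Sum = 160

160


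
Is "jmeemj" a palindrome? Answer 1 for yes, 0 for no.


Input: jmeemj
Reversed: jmeemj
  Compare pos 0 ('j') with pos 5 ('j'): match
  Compare pos 1 ('m') with pos 4 ('m'): match
  Compare pos 2 ('e') with pos 3 ('e'): match
Result: palindrome

1


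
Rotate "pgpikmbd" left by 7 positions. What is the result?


Input: "pgpikmbd", rotate left by 7
First 7 characters: "pgpikmb"
Remaining characters: "d"
Concatenate remaining + first: "d" + "pgpikmb" = "dpgpikmb"

dpgpikmb


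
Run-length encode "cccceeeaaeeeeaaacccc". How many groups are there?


Input: cccceeeaaeeeeaaacccc
Scanning for consecutive runs:
  Group 1: 'c' x 4 (positions 0-3)
  Group 2: 'e' x 3 (positions 4-6)
  Group 3: 'a' x 2 (positions 7-8)
  Group 4: 'e' x 4 (positions 9-12)
  Group 5: 'a' x 3 (positions 13-15)
  Group 6: 'c' x 4 (positions 16-19)
Total groups: 6

6


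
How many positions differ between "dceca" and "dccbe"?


Comparing "dceca" and "dccbe" position by position:
  Position 0: 'd' vs 'd' => same
  Position 1: 'c' vs 'c' => same
  Position 2: 'e' vs 'c' => DIFFER
  Position 3: 'c' vs 'b' => DIFFER
  Position 4: 'a' vs 'e' => DIFFER
Positions that differ: 3

3


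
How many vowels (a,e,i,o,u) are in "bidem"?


Input: bidem
Checking each character:
  'b' at position 0: consonant
  'i' at position 1: vowel (running total: 1)
  'd' at position 2: consonant
  'e' at position 3: vowel (running total: 2)
  'm' at position 4: consonant
Total vowels: 2

2


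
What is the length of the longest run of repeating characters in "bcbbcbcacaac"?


Input: "bcbbcbcacaac"
Scanning for longest run:
  Position 1 ('c'): new char, reset run to 1
  Position 2 ('b'): new char, reset run to 1
  Position 3 ('b'): continues run of 'b', length=2
  Position 4 ('c'): new char, reset run to 1
  Position 5 ('b'): new char, reset run to 1
  Position 6 ('c'): new char, reset run to 1
  Position 7 ('a'): new char, reset run to 1
  Position 8 ('c'): new char, reset run to 1
  Position 9 ('a'): new char, reset run to 1
  Position 10 ('a'): continues run of 'a', length=2
  Position 11 ('c'): new char, reset run to 1
Longest run: 'b' with length 2

2


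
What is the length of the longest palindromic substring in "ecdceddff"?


Input: "ecdceddff"
Checking substrings for palindromes:
  [0:5] "ecdce" (len 5) => palindrome
  [1:4] "cdc" (len 3) => palindrome
  [5:7] "dd" (len 2) => palindrome
  [7:9] "ff" (len 2) => palindrome
Longest palindromic substring: "ecdce" with length 5

5


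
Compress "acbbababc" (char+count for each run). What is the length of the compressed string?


Input: acbbababc
Runs:
  'a' x 1 => "a1"
  'c' x 1 => "c1"
  'b' x 2 => "b2"
  'a' x 1 => "a1"
  'b' x 1 => "b1"
  'a' x 1 => "a1"
  'b' x 1 => "b1"
  'c' x 1 => "c1"
Compressed: "a1c1b2a1b1a1b1c1"
Compressed length: 16

16


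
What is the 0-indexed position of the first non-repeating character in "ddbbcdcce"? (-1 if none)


Input: ddbbcdcce
Character frequencies:
  'b': 2
  'c': 3
  'd': 3
  'e': 1
Scanning left to right for freq == 1:
  Position 0 ('d'): freq=3, skip
  Position 1 ('d'): freq=3, skip
  Position 2 ('b'): freq=2, skip
  Position 3 ('b'): freq=2, skip
  Position 4 ('c'): freq=3, skip
  Position 5 ('d'): freq=3, skip
  Position 6 ('c'): freq=3, skip
  Position 7 ('c'): freq=3, skip
  Position 8 ('e'): unique! => answer = 8

8


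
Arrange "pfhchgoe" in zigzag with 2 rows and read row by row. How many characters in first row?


Zigzag "pfhchgoe" into 2 rows:
Placing characters:
  'p' => row 0
  'f' => row 1
  'h' => row 0
  'c' => row 1
  'h' => row 0
  'g' => row 1
  'o' => row 0
  'e' => row 1
Rows:
  Row 0: "phho"
  Row 1: "fcge"
First row length: 4

4


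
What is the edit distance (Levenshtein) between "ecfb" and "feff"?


Computing edit distance: "ecfb" -> "feff"
DP table:
           f    e    f    f
      0    1    2    3    4
  e   1    1    1    2    3
  c   2    2    2    2    3
  f   3    2    3    2    2
  b   4    3    3    3    3
Edit distance = dp[4][4] = 3

3


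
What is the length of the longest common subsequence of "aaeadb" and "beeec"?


LCS of "aaeadb" and "beeec"
DP table:
           b    e    e    e    c
      0    0    0    0    0    0
  a   0    0    0    0    0    0
  a   0    0    0    0    0    0
  e   0    0    1    1    1    1
  a   0    0    1    1    1    1
  d   0    0    1    1    1    1
  b   0    1    1    1    1    1
LCS length = dp[6][5] = 1

1


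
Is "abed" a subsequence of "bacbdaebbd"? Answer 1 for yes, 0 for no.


Check if "abed" is a subsequence of "bacbdaebbd"
Greedy scan:
  Position 0 ('b'): no match needed
  Position 1 ('a'): matches sub[0] = 'a'
  Position 2 ('c'): no match needed
  Position 3 ('b'): matches sub[1] = 'b'
  Position 4 ('d'): no match needed
  Position 5 ('a'): no match needed
  Position 6 ('e'): matches sub[2] = 'e'
  Position 7 ('b'): no match needed
  Position 8 ('b'): no match needed
  Position 9 ('d'): matches sub[3] = 'd'
All 4 characters matched => is a subsequence

1


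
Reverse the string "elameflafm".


Input: elameflafm
Reading characters right to left:
  Position 9: 'm'
  Position 8: 'f'
  Position 7: 'a'
  Position 6: 'l'
  Position 5: 'f'
  Position 4: 'e'
  Position 3: 'm'
  Position 2: 'a'
  Position 1: 'l'
  Position 0: 'e'
Reversed: mfalfemale

mfalfemale


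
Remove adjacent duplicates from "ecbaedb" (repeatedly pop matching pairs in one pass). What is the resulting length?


Input: ecbaedb
Stack-based adjacent duplicate removal:
  Read 'e': push. Stack: e
  Read 'c': push. Stack: ec
  Read 'b': push. Stack: ecb
  Read 'a': push. Stack: ecba
  Read 'e': push. Stack: ecbae
  Read 'd': push. Stack: ecbaed
  Read 'b': push. Stack: ecbaedb
Final stack: "ecbaedb" (length 7)

7


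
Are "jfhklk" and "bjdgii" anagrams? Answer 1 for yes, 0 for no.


Strings: "jfhklk", "bjdgii"
Sorted first:  fhjkkl
Sorted second: bdgiij
Differ at position 0: 'f' vs 'b' => not anagrams

0


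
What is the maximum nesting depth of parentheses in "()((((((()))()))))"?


Input: "()((((((()))()))))"
Tracking depth:
  Position 0 '(': depth becomes 1
  Position 1 ')': depth becomes 0
  Position 2 '(': depth becomes 1
  Position 3 '(': depth becomes 2
  Position 4 '(': depth becomes 3
  Position 5 '(': depth becomes 4
  Position 6 '(': depth becomes 5
  Position 7 '(': depth becomes 6
  Position 8 '(': depth becomes 7
  Position 9 ')': depth becomes 6
  Position 10 ')': depth becomes 5
  Position 11 ')': depth becomes 4
  Position 12 '(': depth becomes 5
  Position 13 ')': depth becomes 4
  Position 14 ')': depth becomes 3
  Position 15 ')': depth becomes 2
  Position 16 ')': depth becomes 1
  Position 17 ')': depth becomes 0
Maximum depth reached: 7

7


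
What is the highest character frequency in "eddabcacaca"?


Input: eddabcacaca
Character counts:
  'a': 4
  'b': 1
  'c': 3
  'd': 2
  'e': 1
Maximum frequency: 4

4


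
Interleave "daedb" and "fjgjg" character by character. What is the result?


Interleaving "daedb" and "fjgjg":
  Position 0: 'd' from first, 'f' from second => "df"
  Position 1: 'a' from first, 'j' from second => "aj"
  Position 2: 'e' from first, 'g' from second => "eg"
  Position 3: 'd' from first, 'j' from second => "dj"
  Position 4: 'b' from first, 'g' from second => "bg"
Result: dfajegdjbg

dfajegdjbg


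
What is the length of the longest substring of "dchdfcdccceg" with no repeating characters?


Input: "dchdfcdccceg"
Sliding window (track last position of each char):
  Position 0 ('d'): window [0,0] length 1 -- new best
  Position 1 ('c'): window [0,1] length 2 -- new best
  Position 2 ('h'): window [0,2] length 3 -- new best
  Position 3 ('d'): repeat (last at 0), move window start to 1
  Position 3 ('d'): window [1,3] length 3
  Position 4 ('f'): window [1,4] length 4 -- new best
  Position 5 ('c'): repeat (last at 1), move window start to 2
  Position 5 ('c'): window [2,5] length 4
  Position 6 ('d'): repeat (last at 3), move window start to 4
  Position 6 ('d'): window [4,6] length 3
  Position 7 ('c'): repeat (last at 5), move window start to 6
  Position 7 ('c'): window [6,7] length 2
  Position 8 ('c'): repeat (last at 7), move window start to 8
  Position 8 ('c'): window [8,8] length 1
  Position 9 ('c'): repeat (last at 8), move window start to 9
  Position 9 ('c'): window [9,9] length 1
  Position 10 ('e'): window [9,10] length 2
  Position 11 ('g'): window [9,11] length 3
Longest substring with no repeats: "chdf" with length 4

4


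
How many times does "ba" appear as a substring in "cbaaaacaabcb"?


Searching for "ba" in "cbaaaacaabcb"
Scanning each position:
  Position 0: "cb" => no
  Position 1: "ba" => MATCH
  Position 2: "aa" => no
  Position 3: "aa" => no
  Position 4: "aa" => no
  Position 5: "ac" => no
  Position 6: "ca" => no
  Position 7: "aa" => no
  Position 8: "ab" => no
  Position 9: "bc" => no
  Position 10: "cb" => no
Total occurrences: 1

1


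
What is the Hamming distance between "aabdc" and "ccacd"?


Comparing "aabdc" and "ccacd" position by position:
  Position 0: 'a' vs 'c' => differ
  Position 1: 'a' vs 'c' => differ
  Position 2: 'b' vs 'a' => differ
  Position 3: 'd' vs 'c' => differ
  Position 4: 'c' vs 'd' => differ
Total differences (Hamming distance): 5

5


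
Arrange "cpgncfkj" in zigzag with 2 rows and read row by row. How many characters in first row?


Zigzag "cpgncfkj" into 2 rows:
Placing characters:
  'c' => row 0
  'p' => row 1
  'g' => row 0
  'n' => row 1
  'c' => row 0
  'f' => row 1
  'k' => row 0
  'j' => row 1
Rows:
  Row 0: "cgck"
  Row 1: "pnfj"
First row length: 4

4
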